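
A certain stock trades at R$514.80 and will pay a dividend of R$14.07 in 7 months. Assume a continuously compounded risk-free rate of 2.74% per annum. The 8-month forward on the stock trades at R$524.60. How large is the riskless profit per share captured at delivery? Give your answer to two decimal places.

PV(dividends) I = 14.07·e^(−0.0274·7/12) = 13.8469
Fair forward F* = (S − I)·e^(rT) = (514.80 − 13.8469)·e^0.018267 = 500.9531 × 1.018435 = 510.1882
Market R$524.60 > fair 510.1882: forward overpriced → cash-and-carry (borrow at r, buy the stock and collect the dividends, short the forward).
Profit at T = |F_mkt − F*| = |524.60 − 510.1882| = R$14.41 per share

R$14.41 per share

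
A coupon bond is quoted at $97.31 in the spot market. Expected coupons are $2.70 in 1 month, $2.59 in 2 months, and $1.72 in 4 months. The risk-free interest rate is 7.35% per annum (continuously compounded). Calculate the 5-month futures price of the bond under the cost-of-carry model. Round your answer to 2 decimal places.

$93.20

PV(coupons) I = 2.70·e^(−0.0735·1/12) + 2.59·e^(−0.0735·2/12) + 1.72·e^(−0.0735·4/12)
I = 2.6835 + 2.5585 + 1.6784 = 6.9204
F = (S − I)·e^(rT) = (97.31 − 6.9204) · e^(0.0735·5/12)
= 90.3896 · e^0.030625 = 90.3896 × 1.031099 = $93.20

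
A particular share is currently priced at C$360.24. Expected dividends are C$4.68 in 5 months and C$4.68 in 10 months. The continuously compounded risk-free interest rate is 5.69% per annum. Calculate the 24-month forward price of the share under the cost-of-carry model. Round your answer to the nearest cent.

PV(dividends) I = 4.68·e^(−0.0569·5/12) + 4.68·e^(−0.0569·10/12)
I = 4.5703 + 4.4633 = 9.0336
F = (S − I)·e^(rT) = (360.24 − 9.0336) · e^(0.0569·24/12)
= 351.2064 · e^0.113800 = 351.2064 × 1.120528 = C$393.54

C$393.54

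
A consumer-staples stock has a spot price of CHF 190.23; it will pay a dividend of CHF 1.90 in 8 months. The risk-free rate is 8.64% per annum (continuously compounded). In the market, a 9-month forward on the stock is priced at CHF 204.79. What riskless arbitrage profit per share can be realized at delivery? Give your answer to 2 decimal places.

CHF 3.74 per share

PV(dividends) I = 1.90·e^(−0.0864·8/12) = 1.7937
Fair forward F* = (S − I)·e^(rT) = (190.23 − 1.7937)·e^0.064800 = 188.4363 × 1.066946 = 201.0514
Market CHF 204.79 > fair 201.0514: forward overpriced → cash-and-carry (borrow at r, buy the stock and collect the dividends, short the forward).
Profit at T = |F_mkt − F*| = |204.79 − 201.0514| = CHF 3.74 per share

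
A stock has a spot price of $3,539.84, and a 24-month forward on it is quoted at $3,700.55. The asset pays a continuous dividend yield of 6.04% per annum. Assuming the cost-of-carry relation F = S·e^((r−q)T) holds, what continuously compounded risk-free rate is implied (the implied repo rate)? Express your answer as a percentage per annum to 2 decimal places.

From F = S·e^((r−q)T): (r − q) = ln(F/S)/T
ln(3700.55/3539.84) = ln(1.045400) = 0.044400
(r − q) = 0.044400 / (24/12) = 0.022200
r = ln(F/S)/T + q = 0.022200 + 0.0604 = 0.082600
r = 8.26%

8.26%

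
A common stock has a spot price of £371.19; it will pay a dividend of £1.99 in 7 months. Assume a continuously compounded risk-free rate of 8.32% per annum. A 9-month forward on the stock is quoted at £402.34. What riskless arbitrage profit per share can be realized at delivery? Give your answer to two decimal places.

£9.27 per share

PV(dividends) I = 1.99·e^(−0.0832·7/12) = 1.8957
Fair forward F* = (S − I)·e^(rT) = (371.19 − 1.8957)·e^0.062400 = 369.2943 × 1.064388 = 393.0724
Market £402.34 > fair 393.0724: forward overpriced → cash-and-carry (borrow at r, buy the stock and collect the dividends, short the forward).
Profit at T = |F_mkt − F*| = |402.34 − 393.0724| = £9.27 per share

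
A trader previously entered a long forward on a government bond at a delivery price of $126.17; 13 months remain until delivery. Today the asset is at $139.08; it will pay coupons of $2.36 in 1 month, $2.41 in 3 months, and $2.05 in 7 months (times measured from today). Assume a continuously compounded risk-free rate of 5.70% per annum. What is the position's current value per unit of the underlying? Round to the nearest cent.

$13.76

PV(remaining coupons) I = 2.36·e^(−0.0570·1/12) + 2.41·e^(−0.0570·3/12) + 2.05·e^(−0.0570·7/12) = 6.7077
Current forward F = (S − I)·e^(rT) = (139.08 − 6.7077)·e^(0.0570·13/12) = 132.3723 × 1.063696 = 140.8039
Value (long) = (F − K)·e^(−rT) = (140.8039 − 126.17) × 0.940118 = 13.7576
Value = $13.76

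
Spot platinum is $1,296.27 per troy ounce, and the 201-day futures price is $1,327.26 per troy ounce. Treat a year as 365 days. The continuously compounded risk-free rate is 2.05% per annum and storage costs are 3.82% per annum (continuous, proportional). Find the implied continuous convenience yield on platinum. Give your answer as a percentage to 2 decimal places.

F = S·e^((r+u−y)T) ⇒ (r+u−y) = ln(F/S)/T
ln(1327.26/1296.27) = 0.023626; /T ⇒ 0.042903
y = r + u − ln(F/S)/T = 0.0205 + 0.0382 − 0.042903 = 0.015797
y = 1.58%

1.58%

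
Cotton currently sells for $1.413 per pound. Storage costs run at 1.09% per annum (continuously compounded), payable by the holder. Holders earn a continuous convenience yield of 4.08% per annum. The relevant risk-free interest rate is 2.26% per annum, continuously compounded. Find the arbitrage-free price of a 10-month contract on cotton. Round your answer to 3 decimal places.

Net carry = r + u − y = 0.0226 + 0.0109 − 0.0408 = -0.0073
F = S·e^((r+u−y)T) = 1.413 · e^(-0.0073 × 10/12) = 1.413 · e^-0.006083
= 1.413 × 0.993935 = $1.404 per pound

$1.404 per pound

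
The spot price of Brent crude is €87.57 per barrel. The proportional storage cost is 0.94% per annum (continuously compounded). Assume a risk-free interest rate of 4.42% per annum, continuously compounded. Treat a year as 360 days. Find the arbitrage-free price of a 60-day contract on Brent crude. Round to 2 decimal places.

Net carry = r + u − y = 0.0442 + 0.0094 − 0.0000 = 0.0536
F = S·e^((r+u−y)T) = 87.57 · e^(0.0536 × 60/360) = 87.57 · e^0.008933
= 87.57 × 1.008973 = €88.36 per barrel

€88.36 per barrel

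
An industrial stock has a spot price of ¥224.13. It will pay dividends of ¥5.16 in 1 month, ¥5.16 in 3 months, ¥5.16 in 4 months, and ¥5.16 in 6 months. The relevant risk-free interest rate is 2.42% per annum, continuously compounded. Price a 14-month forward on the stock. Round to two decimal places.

¥209.47

PV(dividends) I = 5.16·e^(−0.0242·1/12) + 5.16·e^(−0.0242·3/12) + 5.16·e^(−0.0242·4/12) + 5.16·e^(−0.0242·6/12)
I = 5.1496 + 5.1289 + 5.1185 + 5.0979 = 20.4949
F = (S − I)·e^(rT) = (224.13 − 20.4949) · e^(0.0242·14/12)
= 203.6351 · e^0.028233 = 203.6351 × 1.028635 = ¥209.47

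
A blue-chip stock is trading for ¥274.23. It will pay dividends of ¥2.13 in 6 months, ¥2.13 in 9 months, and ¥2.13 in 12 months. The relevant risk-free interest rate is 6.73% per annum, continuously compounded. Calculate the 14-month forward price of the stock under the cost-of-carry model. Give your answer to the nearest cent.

¥290.06

PV(dividends) I = 2.13·e^(−0.0673·6/12) + 2.13·e^(−0.0673·9/12) + 2.13·e^(−0.0673·12/12)
I = 2.0595 + 2.0252 + 1.9914 = 6.0761
F = (S − I)·e^(rT) = (274.23 − 6.0761) · e^(0.0673·14/12)
= 268.1539 · e^0.078517 = 268.1539 × 1.081682 = ¥290.06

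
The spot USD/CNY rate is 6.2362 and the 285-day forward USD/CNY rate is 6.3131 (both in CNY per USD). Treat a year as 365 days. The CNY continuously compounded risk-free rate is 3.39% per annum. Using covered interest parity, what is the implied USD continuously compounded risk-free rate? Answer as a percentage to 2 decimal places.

F = S·e^((r_CNY − r_USD)T) ⇒ r_USD = r_CNY − ln(F/S)/T
ln(6.3131/6.2362) = 0.012256; /(285/365) = 0.015696
r_USD = 0.0339 − 0.015696 = 0.018204
r_USD = 1.82%

1.82%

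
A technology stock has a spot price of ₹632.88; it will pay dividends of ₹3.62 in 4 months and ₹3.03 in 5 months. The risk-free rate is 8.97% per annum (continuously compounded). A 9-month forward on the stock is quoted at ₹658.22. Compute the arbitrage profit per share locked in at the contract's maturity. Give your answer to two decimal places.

₹11.82 per share

PV(dividends) I = 3.62·e^(−0.0897·4/12) + 3.03·e^(−0.0897·5/12) = 6.4322
Fair forward F* = (S − I)·e^(rT) = (632.88 − 6.4322)·e^0.067275 = 626.4478 × 1.069590 = 670.0423
Market ₹658.22 < fair 670.0423: forward underpriced → reverse cash-and-carry (short the stock, invest proceeds at r, pay the dividends, go long the forward).
Profit at T = |F_mkt − F*| = |658.22 − 670.0423| = ₹11.82 per share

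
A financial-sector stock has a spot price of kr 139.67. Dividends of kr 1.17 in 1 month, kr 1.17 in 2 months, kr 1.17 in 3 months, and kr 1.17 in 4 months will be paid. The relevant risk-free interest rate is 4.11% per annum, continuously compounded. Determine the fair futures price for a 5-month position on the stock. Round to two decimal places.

PV(dividends) I = 1.17·e^(−0.0411·1/12) + 1.17·e^(−0.0411·2/12) + 1.17·e^(−0.0411·3/12) + 1.17·e^(−0.0411·4/12)
I = 1.1660 + 1.1620 + 1.1580 + 1.1541 = 4.6401
F = (S − I)·e^(rT) = (139.67 − 4.6401) · e^(0.0411·5/12)
= 135.0299 · e^0.017125 = 135.0299 × 1.017272 = kr 137.36

kr 137.36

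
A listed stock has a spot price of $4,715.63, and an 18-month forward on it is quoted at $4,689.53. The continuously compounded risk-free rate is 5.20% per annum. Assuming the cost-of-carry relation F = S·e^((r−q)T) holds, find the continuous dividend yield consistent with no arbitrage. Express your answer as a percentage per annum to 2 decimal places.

From F = S·e^((r−q)T): (r − q) = ln(F/S)/T
ln(4689.53/4715.63) = ln(0.994465) = -0.005550
(r − q) = -0.005550 / (18/12) = -0.003700
q = r − ln(F/S)/T = 0.0520 + 0.003700 = 0.055700
q = 5.57%

5.57%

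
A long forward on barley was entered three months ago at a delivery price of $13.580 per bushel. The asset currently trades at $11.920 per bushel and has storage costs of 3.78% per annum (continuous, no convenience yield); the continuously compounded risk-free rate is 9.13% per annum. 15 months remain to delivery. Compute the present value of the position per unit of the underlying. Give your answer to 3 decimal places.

Current fair forward for the remaining 15 months: F = S·e^((r + u)·T), (r + u) = 0.0913 + 0.0378 = 0.1291
F = 11.920 · e^(0.1291 × 15/12) = 11.920 × 1.175126 = 14.0075
Value of long forward = (F − K)·e^(−rT) = (14.0075 − 13.580) · e^(−0.0913·15/12)
= 0.4275 × 0.892146 = 0.381

$0.381 per bushel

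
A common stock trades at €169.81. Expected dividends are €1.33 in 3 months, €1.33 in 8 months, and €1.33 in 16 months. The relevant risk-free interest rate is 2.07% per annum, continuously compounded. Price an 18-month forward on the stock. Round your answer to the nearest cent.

PV(dividends) I = 1.33·e^(−0.0207·3/12) + 1.33·e^(−0.0207·8/12) + 1.33·e^(−0.0207·16/12)
I = 1.3231 + 1.3118 + 1.2938 = 3.9287
F = (S − I)·e^(rT) = (169.81 − 3.9287) · e^(0.0207·18/12)
= 165.8813 · e^0.031050 = 165.8813 × 1.031537 = €171.11

€171.11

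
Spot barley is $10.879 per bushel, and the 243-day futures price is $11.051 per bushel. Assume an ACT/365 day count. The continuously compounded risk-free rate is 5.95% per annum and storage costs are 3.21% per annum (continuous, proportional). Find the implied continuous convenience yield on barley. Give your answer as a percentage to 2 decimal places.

6.80%

F = S·e^((r+u−y)T) ⇒ (r+u−y) = ln(F/S)/T
ln(11.051/10.879) = 0.015687; /T ⇒ 0.023563
y = r + u − ln(F/S)/T = 0.0595 + 0.0321 − 0.023563 = 0.068037
y = 6.80%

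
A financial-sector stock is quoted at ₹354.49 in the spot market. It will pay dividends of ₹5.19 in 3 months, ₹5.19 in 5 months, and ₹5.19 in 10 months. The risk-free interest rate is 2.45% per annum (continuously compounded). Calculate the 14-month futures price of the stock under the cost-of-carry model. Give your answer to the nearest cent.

PV(dividends) I = 5.19·e^(−0.0245·3/12) + 5.19·e^(−0.0245·5/12) + 5.19·e^(−0.0245·10/12)
I = 5.1583 + 5.1373 + 5.0851 = 15.3807
F = (S − I)·e^(rT) = (354.49 − 15.3807) · e^(0.0245·14/12)
= 339.1093 · e^0.028583 = 339.1093 × 1.028995 = ₹348.94

₹348.94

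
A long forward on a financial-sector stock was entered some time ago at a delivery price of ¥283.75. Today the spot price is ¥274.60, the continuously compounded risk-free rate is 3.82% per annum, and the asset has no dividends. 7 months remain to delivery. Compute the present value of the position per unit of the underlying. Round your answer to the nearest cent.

Current fair forward for the remaining 7 months: F = S·e^(r·T), r = 0.0382
F = 274.60 · e^(0.0382 × 7/12) = 274.60 × 1.022533 = 280.7876
Value of long forward = (F − K)·e^(−rT) = (280.7876 − 283.75) · e^(−0.0382·7/12)
= -2.9624 × 0.977963 = -2.90

-¥2.90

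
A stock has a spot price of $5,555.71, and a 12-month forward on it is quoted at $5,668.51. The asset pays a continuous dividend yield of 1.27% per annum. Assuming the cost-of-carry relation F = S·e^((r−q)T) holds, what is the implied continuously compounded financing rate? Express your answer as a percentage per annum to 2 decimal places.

3.28%

From F = S·e^((r−q)T): (r − q) = ln(F/S)/T
ln(5668.51/5555.71) = ln(1.020303) = 0.020100
(r − q) = 0.020100 / (12/12) = 0.020100
r = ln(F/S)/T + q = 0.020100 + 0.0127 = 0.032800
r = 3.28%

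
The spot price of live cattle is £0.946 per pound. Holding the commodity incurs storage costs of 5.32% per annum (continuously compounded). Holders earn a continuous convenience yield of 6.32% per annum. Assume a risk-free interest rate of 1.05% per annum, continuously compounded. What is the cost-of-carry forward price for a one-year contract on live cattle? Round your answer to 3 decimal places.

Net carry = r + u − y = 0.0105 + 0.0532 − 0.0632 = 0.0005
F = S·e^((r+u−y)T) = 0.946 · e^(0.0005 × 12/12) = 0.946 · e^0.000500
= 0.946 × 1.000500 = £0.946 per pound

£0.946 per pound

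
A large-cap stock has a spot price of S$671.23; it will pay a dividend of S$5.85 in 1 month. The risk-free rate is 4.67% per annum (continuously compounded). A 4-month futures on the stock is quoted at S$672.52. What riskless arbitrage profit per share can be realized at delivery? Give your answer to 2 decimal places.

S$3.32 per share

PV(dividends) I = 5.85·e^(−0.0467·1/12) = 5.8273
Fair futures F* = (S − I)·e^(rT) = (671.23 − 5.8273)·e^0.015567 = 665.4027 × 1.015689 = 675.8422
Market S$672.52 < fair 675.8422: forward underpriced → reverse cash-and-carry (short the stock, invest proceeds at r, pay the dividends, go long the forward).
Profit at T = |F_mkt − F*| = |672.52 − 675.8422| = S$3.32 per share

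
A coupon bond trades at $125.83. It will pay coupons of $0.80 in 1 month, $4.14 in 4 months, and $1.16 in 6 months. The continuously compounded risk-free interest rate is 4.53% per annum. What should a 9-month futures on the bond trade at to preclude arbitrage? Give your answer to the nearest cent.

PV(coupons) I = 0.80·e^(−0.0453·1/12) + 4.14·e^(−0.0453·4/12) + 1.16·e^(−0.0453·6/12)
I = 0.7970 + 4.0780 + 1.1340 = 6.0090
F = (S − I)·e^(rT) = (125.83 − 6.0090) · e^(0.0453·9/12)
= 119.8210 · e^0.033975 = 119.8210 × 1.034559 = $123.96

$123.96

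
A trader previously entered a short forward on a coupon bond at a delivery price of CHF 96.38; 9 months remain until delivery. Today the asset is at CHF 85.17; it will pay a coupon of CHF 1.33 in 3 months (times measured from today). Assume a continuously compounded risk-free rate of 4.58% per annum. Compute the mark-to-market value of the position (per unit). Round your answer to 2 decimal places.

PV(remaining coupons) I = 1.33·e^(−0.0458·3/12) = 1.3149
Current forward F = (S − I)·e^(rT) = (85.17 − 1.3149)·e^(0.0458·9/12) = 83.8551 × 1.034947 = 86.7856
Value (long) = (F − K)·e^(−rT) = (86.7856 − 96.38) × 0.966233 = -9.2704
Short position value = −(long value) = CHF 9.27

CHF 9.27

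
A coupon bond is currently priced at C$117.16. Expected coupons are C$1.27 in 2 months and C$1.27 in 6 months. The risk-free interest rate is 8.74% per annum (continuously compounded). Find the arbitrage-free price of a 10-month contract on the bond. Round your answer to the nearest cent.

PV(coupons) I = 1.27·e^(−0.0874·2/12) + 1.27·e^(−0.0874·6/12)
I = 1.2516 + 1.2157 = 2.4673
F = (S − I)·e^(rT) = (117.16 − 2.4673) · e^(0.0874·10/12)
= 114.6927 · e^0.072833 = 114.6927 × 1.075551 = C$123.36

C$123.36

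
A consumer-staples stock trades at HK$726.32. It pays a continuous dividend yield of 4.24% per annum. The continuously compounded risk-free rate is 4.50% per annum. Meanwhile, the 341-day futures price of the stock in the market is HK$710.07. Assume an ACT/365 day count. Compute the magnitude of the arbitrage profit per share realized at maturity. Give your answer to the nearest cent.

HK$18.02 per share

Fair futures: F* = S·e^(carry·T), with carry = (r − q) = 0.0450 − 0.0424 = 0.0026
F* = 726.32 · e^(0.0026 × 341/365) = 726.32 · e^0.002429 = 726.32 × 1.002432 = HK$728.0864
Market HK$710.07 < fair HK$728.0864: forward underpriced → reverse cash-and-carry (short spot, go long the forward).
At maturity, profit = |F_mkt − F*| = |710.07 − 728.0864| = HK$18.02 per share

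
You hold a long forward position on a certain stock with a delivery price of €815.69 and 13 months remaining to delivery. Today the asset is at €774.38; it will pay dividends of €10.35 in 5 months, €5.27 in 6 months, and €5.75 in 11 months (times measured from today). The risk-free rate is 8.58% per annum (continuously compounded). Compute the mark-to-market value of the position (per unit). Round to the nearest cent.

PV(remaining dividends) I = 10.35·e^(−0.0858·5/12) + 5.27·e^(−0.0858·6/12) + 5.75·e^(−0.0858·11/12) = 20.3503
Current forward F = (S − I)·e^(rT) = (774.38 − 20.3503)·e^(0.0858·13/12) = 754.0297 × 1.097407 = 827.4775
Value (long) = (F − K)·e^(−rT) = (827.4775 − 815.69) × 0.911239 = 10.7412
Value = €10.74

€10.74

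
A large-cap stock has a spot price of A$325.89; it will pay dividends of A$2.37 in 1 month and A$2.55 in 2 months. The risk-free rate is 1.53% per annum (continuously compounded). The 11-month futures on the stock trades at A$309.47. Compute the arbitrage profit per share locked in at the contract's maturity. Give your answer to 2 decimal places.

A$16.04 per share

PV(dividends) I = 2.37·e^(−0.0153·1/12) + 2.55·e^(−0.0153·2/12) = 4.9105
Fair futures F* = (S − I)·e^(rT) = (325.89 − 4.9105)·e^0.014025 = 320.9795 × 1.014124 = 325.5130
Market A$309.47 < fair 325.5130: forward underpriced → reverse cash-and-carry (short the stock, invest proceeds at r, pay the dividends, go long the forward).
Profit at T = |F_mkt − F*| = |309.47 − 325.5130| = A$16.04 per share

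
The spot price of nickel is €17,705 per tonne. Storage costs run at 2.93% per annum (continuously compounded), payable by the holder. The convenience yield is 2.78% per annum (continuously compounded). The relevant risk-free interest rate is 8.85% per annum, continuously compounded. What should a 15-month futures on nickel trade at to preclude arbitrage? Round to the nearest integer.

€19,813 per tonne

Net carry = r + u − y = 0.0885 + 0.0293 − 0.0278 = 0.0900
F = S·e^((r+u−y)T) = 17705 · e^(0.0900 × 15/12) = 17705 · e^0.112500
= 17705 × 1.119072 = €19,813 per tonne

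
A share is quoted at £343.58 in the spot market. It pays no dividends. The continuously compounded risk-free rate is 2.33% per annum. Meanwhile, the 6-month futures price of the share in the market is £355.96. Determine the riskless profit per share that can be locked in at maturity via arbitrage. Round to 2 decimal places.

Fair futures: F* = S·e^(carry·T), with carry = r = 0.0233
F* = 343.58 · e^(0.0233 × 6/12) = 343.58 · e^0.011650 = 343.58 × 1.011718 = £347.6061
Market £355.96 > fair £347.6061: forward overpriced → cash-and-carry (buy spot, short the forward).
At maturity, profit = |F_mkt − F*| = |355.96 − 347.6061| = £8.35 per share

£8.35 per share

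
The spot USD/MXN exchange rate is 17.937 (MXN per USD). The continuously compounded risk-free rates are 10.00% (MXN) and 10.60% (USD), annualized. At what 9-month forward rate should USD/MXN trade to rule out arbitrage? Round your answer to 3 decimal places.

F = S·e^((r_MXN − r_USD)T) = 17.937 · e^((0.1000 − 0.1060) × 9/12)
= 17.937 · e^-0.004500 = 17.937 × 0.995510
F = 17.856 MXN per USD

17.856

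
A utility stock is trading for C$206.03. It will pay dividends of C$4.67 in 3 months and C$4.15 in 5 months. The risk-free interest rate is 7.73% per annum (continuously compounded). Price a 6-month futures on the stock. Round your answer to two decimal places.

PV(dividends) I = 4.67·e^(−0.0773·3/12) + 4.15·e^(−0.0773·5/12)
I = 4.5806 + 4.0185 = 8.5991
F = (S − I)·e^(rT) = (206.03 − 8.5991) · e^(0.0773·6/12)
= 197.4309 · e^0.038650 = 197.4309 × 1.039407 = C$205.21

C$205.21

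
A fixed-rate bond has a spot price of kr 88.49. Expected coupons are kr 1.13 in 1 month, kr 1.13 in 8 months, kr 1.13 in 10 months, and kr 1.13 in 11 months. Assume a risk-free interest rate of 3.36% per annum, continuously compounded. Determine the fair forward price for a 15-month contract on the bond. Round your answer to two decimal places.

kr 87.67

PV(coupons) I = 1.13·e^(−0.0336·1/12) + 1.13·e^(−0.0336·8/12) + 1.13·e^(−0.0336·10/12) + 1.13·e^(−0.0336·11/12)
I = 1.1268 + 1.1050 + 1.0988 + 1.0957 = 4.4263
F = (S − I)·e^(rT) = (88.49 − 4.4263) · e^(0.0336·15/12)
= 84.0637 · e^0.042000 = 84.0637 × 1.042894 = kr 87.67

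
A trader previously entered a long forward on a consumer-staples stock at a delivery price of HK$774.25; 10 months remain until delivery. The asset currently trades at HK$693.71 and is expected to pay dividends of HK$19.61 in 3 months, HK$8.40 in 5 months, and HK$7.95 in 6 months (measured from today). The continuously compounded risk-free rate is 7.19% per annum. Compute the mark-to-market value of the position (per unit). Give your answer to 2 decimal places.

PV(remaining dividends) I = 19.61·e^(−0.0719·3/12) + 8.40·e^(−0.0719·5/12) + 7.95·e^(−0.0719·6/12) = 35.0820
Current forward F = (S − I)·e^(rT) = (693.71 − 35.0820)·e^(0.0719·10/12) = 658.6280 × 1.061748 = 699.2970
Value (long) = (F − K)·e^(−rT) = (699.2970 − 774.25) × 0.941843 = -70.5940
Value = -HK$70.59

-HK$70.59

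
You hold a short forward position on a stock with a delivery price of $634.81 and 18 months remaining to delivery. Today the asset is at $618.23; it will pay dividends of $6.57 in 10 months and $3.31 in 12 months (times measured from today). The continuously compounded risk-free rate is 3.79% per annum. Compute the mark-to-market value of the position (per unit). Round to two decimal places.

PV(remaining dividends) I = 6.57·e^(−0.0379·10/12) + 3.31·e^(−0.0379·12/12) = 9.5526
Current forward F = (S − I)·e^(rT) = (618.23 − 9.5526)·e^(0.0379·18/12) = 608.6774 × 1.058497 = 644.2832
Value (long) = (F − K)·e^(−rT) = (644.2832 − 634.81) × 0.944736 = 8.9497
Short position value = −(long value) = -$8.95

-$8.95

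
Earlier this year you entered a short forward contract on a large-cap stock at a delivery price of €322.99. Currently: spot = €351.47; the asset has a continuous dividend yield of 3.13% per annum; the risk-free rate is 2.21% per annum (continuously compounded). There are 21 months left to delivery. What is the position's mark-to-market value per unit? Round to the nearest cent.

-€22.00

Current fair forward for the remaining 21 months: F = S·e^((r − q)·T), (r − q) = 0.0221 − 0.0313 = -0.0092
F = 351.47 · e^(-0.0092 × 21/12) = 351.47 × 0.984029 = 345.8567
Value of long forward = (F − K)·e^(−rT) = (345.8567 − 322.99) · e^(−0.0221·21/12)
= 22.8667 × 0.962063 = 22.00
Short position value = −(long value) = -€22.00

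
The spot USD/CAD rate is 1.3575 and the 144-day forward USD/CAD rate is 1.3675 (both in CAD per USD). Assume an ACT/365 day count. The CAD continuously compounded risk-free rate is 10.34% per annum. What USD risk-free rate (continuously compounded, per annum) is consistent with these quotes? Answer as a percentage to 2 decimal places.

8.48%

F = S·e^((r_CAD − r_USD)T) ⇒ r_USD = r_CAD − ln(F/S)/T
ln(1.3675/1.3575) = 0.007339; /(144/365) = 0.018602
r_USD = 0.1034 − 0.018602 = 0.084798
r_USD = 8.48%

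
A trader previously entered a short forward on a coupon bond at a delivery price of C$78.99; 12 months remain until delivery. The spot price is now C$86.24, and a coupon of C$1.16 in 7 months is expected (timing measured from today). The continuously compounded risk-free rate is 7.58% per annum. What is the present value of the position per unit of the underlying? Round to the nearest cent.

-C$11.91

PV(remaining coupons) I = 1.16·e^(−0.0758·7/12) = 1.1098
Current forward F = (S − I)·e^(rT) = (86.24 − 1.1098)·e^(0.0758·12/12) = 85.1302 × 1.078747 = 91.8339
Value (long) = (F − K)·e^(−rT) = (91.8339 − 78.99) × 0.927002 = 11.9063
Short position value = −(long value) = -C$11.91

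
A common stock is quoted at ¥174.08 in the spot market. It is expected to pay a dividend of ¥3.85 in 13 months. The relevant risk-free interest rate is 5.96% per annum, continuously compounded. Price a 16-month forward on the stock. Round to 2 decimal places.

PV(dividends) I = 3.85·e^(−0.0596·13/12)
I = 3.6093
F = (S − I)·e^(rT) = (174.08 − 3.6093) · e^(0.0596·16/12)
= 170.4707 · e^0.079467 = 170.4707 × 1.082710 = ¥184.57

¥184.57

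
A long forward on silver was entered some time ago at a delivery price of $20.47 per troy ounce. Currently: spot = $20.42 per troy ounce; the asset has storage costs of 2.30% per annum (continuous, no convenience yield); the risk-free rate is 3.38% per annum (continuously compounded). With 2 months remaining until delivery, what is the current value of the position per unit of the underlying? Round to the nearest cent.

$0.14 per troy ounce

Current fair forward for the remaining 2 months: F = S·e^((r + u)·T), (r + u) = 0.0338 + 0.0230 = 0.0568
F = 20.42 · e^(0.0568 × 2/12) = 20.42 × 1.009512 = 20.6142
Value of long forward = (F − K)·e^(−rT) = (20.6142 − 20.47) · e^(−0.0338·2/12)
= 0.1442 × 0.994383 = 0.14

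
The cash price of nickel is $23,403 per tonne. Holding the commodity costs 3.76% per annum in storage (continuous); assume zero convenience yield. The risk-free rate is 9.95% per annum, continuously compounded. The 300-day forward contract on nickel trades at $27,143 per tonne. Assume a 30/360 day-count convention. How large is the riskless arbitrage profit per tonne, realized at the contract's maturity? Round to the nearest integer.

$907 per tonne

Fair forward: F* = S·e^(carry·T), with carry = (r + u) = 0.0995 + 0.0376 = 0.1371
F* = 23403 · e^(0.1371 × 300/360) = 23403 · e^0.114250 = 23403 × 1.121032 = $26235.5119
Market $27143 > fair $26235.5119: forward overpriced → cash-and-carry (buy spot, short the forward).
At maturity, profit = |F_mkt − F*| = |27143 − 26235.5119| = $907 per tonne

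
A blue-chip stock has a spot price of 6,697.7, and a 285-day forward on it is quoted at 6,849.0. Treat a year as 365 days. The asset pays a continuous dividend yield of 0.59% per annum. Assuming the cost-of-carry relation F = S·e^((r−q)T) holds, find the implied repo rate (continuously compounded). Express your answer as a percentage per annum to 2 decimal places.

From F = S·e^((r−q)T): (r − q) = ln(F/S)/T
ln(6849.0/6697.7) = ln(1.022590) = 0.022339
(r − q) = 0.022339 / (285/365) = 0.028610
r = ln(F/S)/T + q = 0.028610 + 0.0059 = 0.034510
r = 3.45%

3.45%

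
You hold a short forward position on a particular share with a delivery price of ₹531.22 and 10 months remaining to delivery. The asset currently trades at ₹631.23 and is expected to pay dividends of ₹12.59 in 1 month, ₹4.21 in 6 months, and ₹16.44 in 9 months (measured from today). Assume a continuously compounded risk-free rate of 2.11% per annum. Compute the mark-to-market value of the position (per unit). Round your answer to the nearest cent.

PV(remaining dividends) I = 12.59·e^(−0.0211·1/12) + 4.21·e^(−0.0211·6/12) + 16.44·e^(−0.0211·9/12) = 32.9156
Current forward F = (S − I)·e^(rT) = (631.23 − 32.9156)·e^(0.0211·10/12) = 598.3144 × 1.017739 = 608.9279
Value (long) = (F − K)·e^(−rT) = (608.9279 − 531.22) × 0.982570 = 76.3535
Short position value = −(long value) = -₹76.35

-₹76.35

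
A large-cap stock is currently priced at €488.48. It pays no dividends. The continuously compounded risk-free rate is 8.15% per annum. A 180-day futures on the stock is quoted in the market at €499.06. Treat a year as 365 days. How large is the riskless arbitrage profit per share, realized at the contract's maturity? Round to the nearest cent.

Fair futures: F* = S·e^(carry·T), with carry = r = 0.0815
F* = 488.48 · e^(0.0815 × 180/365) = 488.48 · e^0.040192 = 488.48 × 1.041011 = €508.5131
Market €499.06 < fair €508.5131: forward underpriced → reverse cash-and-carry (short spot, go long the forward).
At maturity, profit = |F_mkt − F*| = |499.06 − 508.5131| = €9.45 per share

€9.45 per share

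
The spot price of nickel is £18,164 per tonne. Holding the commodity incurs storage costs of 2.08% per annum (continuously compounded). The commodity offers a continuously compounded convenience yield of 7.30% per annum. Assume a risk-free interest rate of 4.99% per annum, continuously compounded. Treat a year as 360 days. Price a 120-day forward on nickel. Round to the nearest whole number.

Net carry = r + u − y = 0.0499 + 0.0208 − 0.0730 = -0.0023
F = S·e^((r+u−y)T) = 18164 · e^(-0.0023 × 120/360) = 18164 · e^-0.000767
= 18164 × 0.999233 = £18,150 per tonne

£18,150 per tonne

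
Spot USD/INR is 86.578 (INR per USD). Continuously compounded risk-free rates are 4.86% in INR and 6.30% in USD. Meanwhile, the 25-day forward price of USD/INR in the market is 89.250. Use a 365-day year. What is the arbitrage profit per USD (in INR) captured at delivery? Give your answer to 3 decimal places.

2.757 per USD (in INR)

Fair forward: F* = S·e^(carry·T), with carry = (r_INR − r_USD) = 0.0486 − 0.0630 = -0.0144
F* = 86.578 · e^(-0.0144 × 25/365) = 86.578 · e^-0.000986 = 86.578 × 0.999014 = 86.4926
Market 89.250 > fair 86.4926: forward overpriced → cash-and-carry (buy spot, short the forward).
At maturity, profit = |F_mkt − F*| = |89.250 − 86.4926| = 2.757 per USD (in INR)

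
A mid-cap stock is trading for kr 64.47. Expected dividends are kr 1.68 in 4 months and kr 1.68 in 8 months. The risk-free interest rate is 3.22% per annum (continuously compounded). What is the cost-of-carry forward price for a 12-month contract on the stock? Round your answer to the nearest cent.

PV(dividends) I = 1.68·e^(−0.0322·4/12) + 1.68·e^(−0.0322·8/12)
I = 1.6621 + 1.6443 = 3.3064
F = (S − I)·e^(rT) = (64.47 − 3.3064) · e^(0.0322·12/12)
= 61.1636 · e^0.032200 = 61.1636 × 1.032724 = kr 63.17

kr 63.17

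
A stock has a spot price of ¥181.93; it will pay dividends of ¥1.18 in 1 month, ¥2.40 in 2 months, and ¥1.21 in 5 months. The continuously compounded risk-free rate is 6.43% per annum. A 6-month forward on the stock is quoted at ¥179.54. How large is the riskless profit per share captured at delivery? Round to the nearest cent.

PV(dividends) I = 1.18·e^(−0.0643·1/12) + 2.40·e^(−0.0643·2/12) + 1.21·e^(−0.0643·5/12) = 4.7261
Fair forward F* = (S − I)·e^(rT) = (181.93 − 4.7261)·e^0.032150 = 177.2039 × 1.032672 = 182.9935
Market ¥179.54 < fair 182.9935: forward underpriced → reverse cash-and-carry (short the stock, invest proceeds at r, pay the dividends, go long the forward).
Profit at T = |F_mkt − F*| = |179.54 − 182.9935| = ¥3.45 per share

¥3.45 per share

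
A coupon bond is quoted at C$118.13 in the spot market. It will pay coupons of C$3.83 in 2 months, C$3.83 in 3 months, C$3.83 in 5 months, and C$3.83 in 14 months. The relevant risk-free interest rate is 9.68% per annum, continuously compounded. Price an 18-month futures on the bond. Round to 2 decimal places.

C$119.70

PV(coupons) I = 3.83·e^(−0.0968·2/12) + 3.83·e^(−0.0968·3/12) + 3.83·e^(−0.0968·5/12) + 3.83·e^(−0.0968·14/12)
I = 3.7687 + 3.7384 + 3.6786 + 3.4210 = 14.6067
F = (S − I)·e^(rT) = (118.13 − 14.6067) · e^(0.0968·18/12)
= 103.5233 · e^0.145200 = 103.5233 × 1.156271 = C$119.70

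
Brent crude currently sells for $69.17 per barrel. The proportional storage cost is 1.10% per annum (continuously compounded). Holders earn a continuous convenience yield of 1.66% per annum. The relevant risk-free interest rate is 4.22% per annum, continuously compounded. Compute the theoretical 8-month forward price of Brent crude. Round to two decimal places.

$70.88 per barrel

Net carry = r + u − y = 0.0422 + 0.0110 − 0.0166 = 0.0366
F = S·e^((r+u−y)T) = 69.17 · e^(0.0366 × 8/12) = 69.17 · e^0.024400
= 69.17 × 1.024700 = $70.88 per barrel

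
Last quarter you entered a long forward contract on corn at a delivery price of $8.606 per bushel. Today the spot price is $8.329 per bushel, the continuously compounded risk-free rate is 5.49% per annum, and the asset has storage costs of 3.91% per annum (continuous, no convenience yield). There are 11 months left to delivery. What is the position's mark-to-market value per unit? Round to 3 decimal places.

Current fair forward for the remaining 11 months: F = S·e^((r + u)·T), (r + u) = 0.0549 + 0.0391 = 0.0940
F = 8.329 · e^(0.0940 × 11/12) = 8.329 × 1.089988 = 9.0785
Value of long forward = (F − K)·e^(−rT) = (9.0785 − 8.606) · e^(−0.0549·11/12)
= 0.4725 × 0.950920 = 0.449

$0.449 per bushel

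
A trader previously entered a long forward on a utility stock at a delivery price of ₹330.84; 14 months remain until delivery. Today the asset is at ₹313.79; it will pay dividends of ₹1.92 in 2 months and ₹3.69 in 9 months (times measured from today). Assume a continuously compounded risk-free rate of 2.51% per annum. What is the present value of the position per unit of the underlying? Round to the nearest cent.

-₹13.04

PV(remaining dividends) I = 1.92·e^(−0.0251·2/12) + 3.69·e^(−0.0251·9/12) = 5.5332
Current forward F = (S − I)·e^(rT) = (313.79 − 5.5332)·e^(0.0251·14/12) = 308.2568 × 1.029716 = 317.4170
Value (long) = (F − K)·e^(−rT) = (317.4170 − 330.84) × 0.971141 = -13.0356
Value = -₹13.04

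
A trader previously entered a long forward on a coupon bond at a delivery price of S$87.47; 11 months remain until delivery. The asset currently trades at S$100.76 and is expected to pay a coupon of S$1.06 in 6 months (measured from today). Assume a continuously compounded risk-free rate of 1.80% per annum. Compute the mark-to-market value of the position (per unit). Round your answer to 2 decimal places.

PV(remaining coupons) I = 1.06·e^(−0.0180·6/12) = 1.0505
Current forward F = (S − I)·e^(rT) = (100.76 − 1.0505)·e^(0.0180·11/12) = 99.7095 × 1.016637 = 101.3684
Value (long) = (F − K)·e^(−rT) = (101.3684 − 87.47) × 0.983635 = 13.6710
Value = S$13.67

S$13.67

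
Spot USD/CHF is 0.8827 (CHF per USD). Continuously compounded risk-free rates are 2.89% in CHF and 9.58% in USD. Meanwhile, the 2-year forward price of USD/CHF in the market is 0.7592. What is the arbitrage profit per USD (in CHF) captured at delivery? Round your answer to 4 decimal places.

0.0130 per USD (in CHF)

Fair forward: F* = S·e^(carry·T), with carry = (r_CHF − r_USD) = 0.0289 − 0.0958 = -0.0669
F* = 0.8827 · e^(-0.0669 × 2) = 0.8827 · e^-0.133800 = 0.8827 × 0.874765 = 0.7722
Market 0.7592 < fair 0.7722: forward underpriced → reverse cash-and-carry (short spot, go long the forward).
At maturity, profit = |F_mkt − F*| = |0.7592 − 0.7722| = 0.0130 per USD (in CHF)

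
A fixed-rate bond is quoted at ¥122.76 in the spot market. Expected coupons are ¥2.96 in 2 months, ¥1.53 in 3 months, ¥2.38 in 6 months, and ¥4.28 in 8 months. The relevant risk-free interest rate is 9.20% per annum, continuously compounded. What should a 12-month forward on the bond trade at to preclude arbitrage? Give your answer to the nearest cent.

¥122.85

PV(coupons) I = 2.96·e^(−0.0920·2/12) + 1.53·e^(−0.0920·3/12) + 2.38·e^(−0.0920·6/12) + 4.28·e^(−0.0920·8/12)
I = 2.9150 + 1.4952 + 2.2730 + 4.0254 = 10.7086
F = (S − I)·e^(rT) = (122.76 − 10.7086) · e^(0.0920·12/12)
= 112.0514 · e^0.092000 = 112.0514 × 1.096365 = ¥122.85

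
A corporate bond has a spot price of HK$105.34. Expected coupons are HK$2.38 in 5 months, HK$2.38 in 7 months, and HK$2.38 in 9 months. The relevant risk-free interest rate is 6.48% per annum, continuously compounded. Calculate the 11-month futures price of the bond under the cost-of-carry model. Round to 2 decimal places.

HK$104.49

PV(coupons) I = 2.38·e^(−0.0648·5/12) + 2.38·e^(−0.0648·7/12) + 2.38·e^(−0.0648·9/12)
I = 2.3166 + 2.2917 + 2.2671 = 6.8754
F = (S − I)·e^(rT) = (105.34 − 6.8754) · e^(0.0648·11/12)
= 98.4646 · e^0.059400 = 98.4646 × 1.061200 = HK$104.49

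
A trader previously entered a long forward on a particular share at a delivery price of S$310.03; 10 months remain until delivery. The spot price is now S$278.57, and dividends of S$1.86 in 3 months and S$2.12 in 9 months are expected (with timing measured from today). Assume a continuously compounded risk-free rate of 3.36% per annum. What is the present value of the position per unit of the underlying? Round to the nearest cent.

-S$26.81

PV(remaining dividends) I = 1.86·e^(−0.0336·3/12) + 2.12·e^(−0.0336·9/12) = 3.9117
Current forward F = (S − I)·e^(rT) = (278.57 − 3.9117)·e^(0.0336·10/12) = 274.6583 × 1.028396 = 282.4575
Value (long) = (F − K)·e^(−rT) = (282.4575 − 310.03) × 0.972388 = -26.8112
Value = -S$26.81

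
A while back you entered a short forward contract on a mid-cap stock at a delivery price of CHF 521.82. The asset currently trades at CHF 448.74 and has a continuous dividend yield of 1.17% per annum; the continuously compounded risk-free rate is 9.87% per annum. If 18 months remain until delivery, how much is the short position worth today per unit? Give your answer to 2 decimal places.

Current fair forward for the remaining 18 months: F = S·e^((r − q)·T), (r − q) = 0.0987 − 0.0117 = 0.0870
F = 448.74 · e^(0.0870 × 18/12) = 448.74 × 1.139398 = 511.2935
Value of long forward = (F − K)·e^(−rT) = (511.2935 − 521.82) · e^(−0.0987·18/12)
= -10.5265 × 0.862388 = -9.08
Short position value = −(long value) = CHF 9.08

CHF 9.08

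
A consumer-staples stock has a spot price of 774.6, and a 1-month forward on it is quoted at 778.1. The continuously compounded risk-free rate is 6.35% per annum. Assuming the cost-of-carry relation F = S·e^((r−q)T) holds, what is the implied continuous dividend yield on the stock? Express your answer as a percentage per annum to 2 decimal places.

From F = S·e^((r−q)T): (r − q) = ln(F/S)/T
ln(778.1/774.6) = ln(1.004518) = 0.004508
(r − q) = 0.004508 / (1/12) = 0.054096
q = r − ln(F/S)/T = 0.0635 − 0.054096 = 0.009404
q = 0.94%

0.94%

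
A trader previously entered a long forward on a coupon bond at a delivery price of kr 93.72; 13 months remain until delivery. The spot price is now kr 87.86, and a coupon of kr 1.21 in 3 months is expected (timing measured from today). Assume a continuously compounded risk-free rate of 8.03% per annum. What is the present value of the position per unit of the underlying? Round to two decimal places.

PV(remaining coupons) I = 1.21·e^(−0.0803·3/12) = 1.1860
Current forward F = (S − I)·e^(rT) = (87.86 − 1.1860)·e^(0.0803·13/12) = 86.6740 × 1.090888 = 94.5516
Value (long) = (F − K)·e^(−rT) = (94.5516 − 93.72) × 0.916685 = 0.7623
Value = kr 0.76

kr 0.76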